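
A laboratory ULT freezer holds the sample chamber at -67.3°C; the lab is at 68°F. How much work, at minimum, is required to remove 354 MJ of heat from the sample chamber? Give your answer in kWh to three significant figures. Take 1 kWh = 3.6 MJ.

41.7 kWh

In absolute terms T_C = 205.85 K and T_H = 293.15 K, so ΔT = 87.30 K.
The reversible limit is COP_R = T_C/ΔT = 2.358, so W_min = Q_C/COP = Q_C·ΔT/T_C.
W_min = 354.0 × 87.30/205.85 = 150.1 MJ = 41.70 kWh.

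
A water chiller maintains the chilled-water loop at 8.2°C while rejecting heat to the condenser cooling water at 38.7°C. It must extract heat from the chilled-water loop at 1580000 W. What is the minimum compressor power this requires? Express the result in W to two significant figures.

In absolute terms T_C = 281.35 K and T_H = 311.85 K, so ΔT = 30.50 K.
COP_Carnot = T_C/ΔT = 281.35/30.50 = 9.225.
Ẇ_min = Q̇/COP_Carnot = 1580000/9.225 = 171300 W.

170000 W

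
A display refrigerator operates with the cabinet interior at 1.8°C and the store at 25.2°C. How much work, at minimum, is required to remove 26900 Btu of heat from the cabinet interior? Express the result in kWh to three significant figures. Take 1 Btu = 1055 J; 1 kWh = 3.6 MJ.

In absolute terms T_C = 274.95 K and T_H = 298.35 K, so ΔT = 23.40 K.
The reversible limit is COP_R = T_C/ΔT = 11.75, so W_min = Q_C/COP = Q_C·ΔT/T_C.
W_min = 26900 × 23.40/274.95 = 2289 Btu = 0.6709 kWh.

0.671 kWh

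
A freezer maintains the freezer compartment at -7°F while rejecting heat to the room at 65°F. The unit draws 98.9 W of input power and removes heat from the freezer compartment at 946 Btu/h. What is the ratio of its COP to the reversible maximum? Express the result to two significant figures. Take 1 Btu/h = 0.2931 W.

0.45

Converting, Q̇_C = 946.0 Btu/h = 277.3 W, so COP_actual = Q̇_C/Ẇ = 277.3/98.90 = 2.804.
In absolute terms T_C = 251.48 K and T_H = 291.48 K, so ΔT = 40.00 K.
COP_Carnot = T_C/ΔT = 251.48/40.00 = 6.287.
η_II = COP_actual/COP_Carnot = 2.804/6.287 = 0.4459.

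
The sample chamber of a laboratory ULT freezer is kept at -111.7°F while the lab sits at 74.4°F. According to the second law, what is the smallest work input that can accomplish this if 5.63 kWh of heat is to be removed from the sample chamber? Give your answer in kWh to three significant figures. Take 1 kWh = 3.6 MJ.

In absolute terms T_C = 193.32 K and T_H = 296.71 K, so ΔT = 103.4 K.
The reversible limit is COP_R = T_C/ΔT = 1.870, so W_min = Q_C/COP = Q_C·ΔT/T_C.
W_min = 5.630 × 103.4/193.32 = 3.011 kWh.

3.01 kWh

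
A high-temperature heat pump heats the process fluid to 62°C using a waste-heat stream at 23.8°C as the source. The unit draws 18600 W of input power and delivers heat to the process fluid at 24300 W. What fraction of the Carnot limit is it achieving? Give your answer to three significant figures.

COP_actual = Q̇_H/Ẇ = 24300/18600 = 1.306.
In absolute terms T_C = 296.95 K and T_H = 335.15 K, so ΔT = 38.20 K.
COP_Carnot = T_H/ΔT = 335.15/38.20 = 8.774.
η_II = COP_actual/COP_Carnot = 1.306/8.774 = 0.1489.

0.149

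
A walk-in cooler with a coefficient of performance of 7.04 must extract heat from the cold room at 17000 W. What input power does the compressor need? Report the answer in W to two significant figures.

2400 W

Ẇ = Q̇_C/COP = 17000/7.04 = 2415 W.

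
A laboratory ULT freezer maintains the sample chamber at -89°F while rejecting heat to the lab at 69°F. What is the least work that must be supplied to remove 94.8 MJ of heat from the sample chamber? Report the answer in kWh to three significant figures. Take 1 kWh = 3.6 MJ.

In absolute terms T_C = 205.93 K and T_H = 293.71 K, so ΔT = 87.78 K.
The reversible limit is COP_R = T_C/ΔT = 2.346, so W_min = Q_C/COP = Q_C·ΔT/T_C.
W_min = 94.80 × 87.78/205.93 = 40.41 MJ = 11.22 kWh.

11.2 kWh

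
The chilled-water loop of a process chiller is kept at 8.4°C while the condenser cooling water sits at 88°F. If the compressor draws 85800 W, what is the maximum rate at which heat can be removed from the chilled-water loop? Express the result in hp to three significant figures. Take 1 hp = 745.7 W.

1430 hp

In absolute terms T_C = 281.55 K and T_H = 304.26 K, so ΔT = 22.71 K.
COP_Carnot = T_C/ΔT = 281.55/22.71 = 12.40.
Q̇_max = COP_Carnot × Ẇ = 12.40 × 85800 W = 1064000 W = 1426 hp.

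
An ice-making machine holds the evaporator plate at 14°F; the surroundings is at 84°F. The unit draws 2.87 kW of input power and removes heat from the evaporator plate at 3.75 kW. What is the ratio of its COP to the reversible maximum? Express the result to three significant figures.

0.193

COP_actual = Q̇_C/Ẇ = 3.750/2.870 = 1.307.
In absolute terms T_C = 263.15 K and T_H = 302.04 K, so ΔT = 38.89 K.
COP_Carnot = T_C/ΔT = 263.15/38.89 = 6.767.
η_II = COP_actual/COP_Carnot = 1.307/6.767 = 0.1931.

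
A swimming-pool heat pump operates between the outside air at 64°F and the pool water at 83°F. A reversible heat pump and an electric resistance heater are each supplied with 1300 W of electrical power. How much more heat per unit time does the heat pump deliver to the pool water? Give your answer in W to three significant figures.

In absolute terms T_C = 290.93 K and T_H = 301.48 K, so ΔT = 10.56 K.
COP_Carnot = T_H/ΔT = 301.48/10.56 = 28.56.
The heat pump delivers Q̇_H = COP × Ẇ = 37130 W; the resistance heater delivers Ẇ = 1300 W.
Extra = (COP − 1)·Ẇ = 35830 W.

35800 W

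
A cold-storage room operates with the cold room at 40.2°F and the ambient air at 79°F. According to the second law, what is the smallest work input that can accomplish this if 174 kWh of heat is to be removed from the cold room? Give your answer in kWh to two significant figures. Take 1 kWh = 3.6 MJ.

In absolute terms T_C = 277.71 K and T_H = 299.26 K, so ΔT = 21.56 K.
The reversible limit is COP_R = T_C/ΔT = 12.88, so W_min = Q_C/COP = Q_C·ΔT/T_C.
W_min = 174.0 × 21.56/277.71 = 13.51 kWh.

14 kWh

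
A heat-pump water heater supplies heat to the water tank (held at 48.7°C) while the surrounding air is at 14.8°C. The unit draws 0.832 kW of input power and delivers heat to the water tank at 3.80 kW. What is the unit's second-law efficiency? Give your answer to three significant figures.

COP_actual = Q̇_H/Ẇ = 3.800/0.8320 = 4.567.
In absolute terms T_C = 287.95 K and T_H = 321.85 K, so ΔT = 33.90 K.
COP_Carnot = T_H/ΔT = 321.85/33.90 = 9.494.
η_II = COP_actual/COP_Carnot = 4.567/9.494 = 0.4811.

0.481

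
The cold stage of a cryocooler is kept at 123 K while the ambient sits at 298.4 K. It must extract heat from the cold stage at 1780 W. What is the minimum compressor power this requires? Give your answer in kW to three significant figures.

2.54 kW

The reservoir spacing is ΔT = 298.4 − 123 = 175.4 K.
COP_Carnot = T_C/ΔT = 123.00/175.4 = 0.7013.
Ẇ_min = Q̇/COP_Carnot = 1780/0.7013 = 2538 W = 2.538 kW.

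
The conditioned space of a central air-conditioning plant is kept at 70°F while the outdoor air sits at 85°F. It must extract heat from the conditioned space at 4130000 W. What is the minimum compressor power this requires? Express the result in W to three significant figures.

In absolute terms T_C = 294.26 K and T_H = 302.59 K, so ΔT = 8.333 K.
COP_Carnot = T_C/ΔT = 294.26/8.333 = 35.31.
Ẇ_min = Q̇/COP_Carnot = 4130000/35.31 = 117000 W.

117000 W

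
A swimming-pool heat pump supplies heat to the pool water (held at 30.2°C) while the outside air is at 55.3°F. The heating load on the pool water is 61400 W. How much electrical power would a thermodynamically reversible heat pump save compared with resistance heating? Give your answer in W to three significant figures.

In absolute terms T_C = 286.09 K and T_H = 303.35 K, so ΔT = 17.26 K.
COP_Carnot = T_H/ΔT = 303.35/17.26 = 17.58.
Resistance heating needs Ẇ_res = Q̇_H = 61400 W; the reversible heat pump needs only Ẇ_hp = Q̇_H/COP = 3493 W.
Saving = 61400 − 3493 = 57910 W.

57900 W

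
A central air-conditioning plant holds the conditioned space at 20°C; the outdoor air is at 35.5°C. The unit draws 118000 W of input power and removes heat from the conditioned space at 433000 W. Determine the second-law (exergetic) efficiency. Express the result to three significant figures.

COP_actual = Q̇_C/Ẇ = 433000/118000 = 3.669.
In absolute terms T_C = 293.15 K and T_H = 308.65 K, so ΔT = 15.50 K.
COP_Carnot = T_C/ΔT = 293.15/15.50 = 18.91.
η_II = COP_actual/COP_Carnot = 3.669/18.91 = 0.1940.

0.194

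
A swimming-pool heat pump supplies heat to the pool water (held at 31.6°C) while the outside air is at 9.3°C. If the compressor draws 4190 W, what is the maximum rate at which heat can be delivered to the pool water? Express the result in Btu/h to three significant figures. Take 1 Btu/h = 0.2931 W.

195000 Btu/h

In absolute terms T_C = 282.45 K and T_H = 304.75 K, so ΔT = 22.30 K.
COP_Carnot = T_H/ΔT = 304.75/22.30 = 13.67.
Q̇_max = COP_Carnot × Ẇ = 13.67 × 4190 W = 57260 W = 195400 Btu/h.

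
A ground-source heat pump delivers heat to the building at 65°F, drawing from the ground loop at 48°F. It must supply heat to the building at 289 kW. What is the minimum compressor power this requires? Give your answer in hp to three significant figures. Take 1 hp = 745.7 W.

In absolute terms T_C = 282.04 K and T_H = 291.48 K, so ΔT = 9.444 K.
COP_Carnot = T_H/ΔT = 291.48/9.444 = 30.86.
Ẇ_min = Q̇/COP_Carnot = 289.0/30.86 = 9.364 kW = 12.56 hp.

12.6 hp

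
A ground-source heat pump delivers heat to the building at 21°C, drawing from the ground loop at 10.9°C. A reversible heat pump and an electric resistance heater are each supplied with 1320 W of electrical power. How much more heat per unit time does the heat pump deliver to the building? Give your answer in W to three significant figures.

37100 W

In absolute terms T_C = 284.05 K and T_H = 294.15 K, so ΔT = 10.10 K.
COP_Carnot = T_H/ΔT = 294.15/10.10 = 29.12.
The heat pump delivers Q̇_H = COP × Ẇ = 38440 W; the resistance heater delivers Ẇ = 1320 W.
Extra = (COP − 1)·Ẇ = 37120 W.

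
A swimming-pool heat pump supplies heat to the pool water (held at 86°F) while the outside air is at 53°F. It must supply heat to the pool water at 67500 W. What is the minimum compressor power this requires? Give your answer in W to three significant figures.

In absolute terms T_C = 284.82 K and T_H = 303.15 K, so ΔT = 18.33 K.
COP_Carnot = T_H/ΔT = 303.15/18.33 = 16.54.
Ẇ_min = Q̇/COP_Carnot = 67500/16.54 = 4082 W.

4080 W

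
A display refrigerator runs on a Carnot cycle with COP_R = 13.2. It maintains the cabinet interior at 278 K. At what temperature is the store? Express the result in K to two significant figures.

COP_R = T_C/(T_H − T_C) gives T_H − T_C = T_C/COP.
With T_C = 278.00 K, T_H = 278.00 × (1 + 1/13.2) = 299.06 K.

300 K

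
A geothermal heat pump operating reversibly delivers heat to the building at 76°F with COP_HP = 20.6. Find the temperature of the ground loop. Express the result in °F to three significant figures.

COP_HP = T_H/(T_H − T_C) gives T_H − T_C = T_H/COP.
With T_H = 297.59 K, T_C = 297.59 × (1 − 1/20.6) = 283.15 K.
Converting, 283.15 K = 50.00°F.

50.0 °F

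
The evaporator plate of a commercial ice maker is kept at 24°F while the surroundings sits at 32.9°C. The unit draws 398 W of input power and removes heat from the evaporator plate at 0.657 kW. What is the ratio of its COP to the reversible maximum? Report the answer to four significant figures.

0.2294

Converting, Q̇_C = 0.6570 kW = 657.0 W, so COP_actual = Q̇_C/Ẇ = 657.0/398.0 = 1.651.
In absolute terms T_C = 268.71 K and T_H = 306.05 K, so ΔT = 37.34 K.
COP_Carnot = T_C/ΔT = 268.71/37.34 = 7.195.
η_II = COP_actual/COP_Carnot = 1.651/7.195 = 0.2294.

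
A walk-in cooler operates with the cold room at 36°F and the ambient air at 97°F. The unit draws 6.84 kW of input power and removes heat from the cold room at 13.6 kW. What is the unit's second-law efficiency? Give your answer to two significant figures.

COP_actual = Q̇_C/Ẇ = 13.60/6.840 = 1.988.
In absolute terms T_C = 275.37 K and T_H = 309.26 K, so ΔT = 33.89 K.
COP_Carnot = T_C/ΔT = 275.37/33.89 = 8.126.
η_II = COP_actual/COP_Carnot = 1.988/8.126 = 0.2447.

0.24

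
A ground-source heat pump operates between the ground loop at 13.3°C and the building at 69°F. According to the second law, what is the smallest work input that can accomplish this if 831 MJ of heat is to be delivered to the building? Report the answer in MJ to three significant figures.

20.5 MJ

In absolute terms T_C = 286.45 K and T_H = 293.71 K, so ΔT = 7.256 K.
The reversible limit is COP_HP = T_H/ΔT = 40.48, so W_min = Q_H/COP = Q_H·ΔT/T_H.
W_min = 831.0 × 7.256/293.71 = 20.53 MJ.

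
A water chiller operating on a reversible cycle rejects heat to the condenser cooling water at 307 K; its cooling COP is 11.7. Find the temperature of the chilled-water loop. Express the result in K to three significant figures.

283 K

For a Carnot refrigerator COP_R = T_C/(T_H − T_C), so T_C = COP·T_H/(1 + COP).
With T_H = 307.00 K, T_C = 11.7 × 307.00/12.70 = 282.83 K.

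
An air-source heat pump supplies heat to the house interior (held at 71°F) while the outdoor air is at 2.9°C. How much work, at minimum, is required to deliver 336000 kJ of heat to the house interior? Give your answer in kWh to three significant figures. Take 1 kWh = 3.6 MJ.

5.94 kWh

In absolute terms T_C = 276.05 K and T_H = 294.82 K, so ΔT = 18.77 K.
The reversible limit is COP_HP = T_H/ΔT = 15.71, so W_min = Q_H/COP = Q_H·ΔT/T_H.
W_min = 336000 × 18.77/294.82 = 21390 kJ = 5.941 kWh.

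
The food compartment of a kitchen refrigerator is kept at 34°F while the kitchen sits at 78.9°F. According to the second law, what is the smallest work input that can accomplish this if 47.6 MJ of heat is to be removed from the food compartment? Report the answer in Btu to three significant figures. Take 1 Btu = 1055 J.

4100 Btu

In absolute terms T_C = 274.26 K and T_H = 299.21 K, so ΔT = 24.94 K.
The reversible limit is COP_R = T_C/ΔT = 10.99, so W_min = Q_C/COP = Q_C·ΔT/T_C.
W_min = 47.60 × 24.94/274.26 = 4.329 MJ = 4104 Btu.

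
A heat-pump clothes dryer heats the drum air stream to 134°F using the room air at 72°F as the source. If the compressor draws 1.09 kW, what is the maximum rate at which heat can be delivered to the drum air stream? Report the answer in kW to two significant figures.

10 kW

In absolute terms T_C = 295.37 K and T_H = 329.82 K, so ΔT = 34.44 K.
COP_Carnot = T_H/ΔT = 329.82/34.44 = 9.575.
Q̇_max = COP_Carnot × Ẇ = 9.575 × 1.090 kW = 10.44 kW.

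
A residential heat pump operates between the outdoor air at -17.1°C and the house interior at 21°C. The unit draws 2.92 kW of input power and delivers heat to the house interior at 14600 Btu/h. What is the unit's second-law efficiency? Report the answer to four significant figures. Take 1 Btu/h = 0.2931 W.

0.1898

Converting, Q̇_H = 14600 Btu/h = 4.279 kW, so COP_actual = Q̇_H/Ẇ = 4.279/2.920 = 1.466.
In absolute terms T_C = 256.05 K and T_H = 294.15 K, so ΔT = 38.10 K.
COP_Carnot = T_H/ΔT = 294.15/38.10 = 7.720.
η_II = COP_actual/COP_Carnot = 1.466/7.720 = 0.1898.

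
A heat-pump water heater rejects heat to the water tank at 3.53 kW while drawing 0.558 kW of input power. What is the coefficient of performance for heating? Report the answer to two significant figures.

6.3

The first law gives Q̇_H = Q̇_C + Ẇ, so the three rates are Q̇_C = 2.972, Q̇_H = 3.530, Ẇ = 0.5580 kW.
COP_HP = Q̇_H/Ẇ = 3.530/0.5580 = 6.326.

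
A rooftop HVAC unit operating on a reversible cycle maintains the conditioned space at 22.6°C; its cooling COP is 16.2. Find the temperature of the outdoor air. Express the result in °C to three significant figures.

40.9 °C

COP_R = T_C/(T_H − T_C) gives T_H − T_C = T_C/COP.
With T_C = 295.75 K, T_H = 295.75 × (1 + 1/16.2) = 314.01 K.
Converting, 314.01 K = 40.86°C.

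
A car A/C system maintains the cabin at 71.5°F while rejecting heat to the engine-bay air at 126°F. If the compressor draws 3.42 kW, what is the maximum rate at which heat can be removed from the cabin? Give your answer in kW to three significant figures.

33.3 kW

In absolute terms T_C = 295.09 K and T_H = 325.37 K, so ΔT = 30.28 K.
COP_Carnot = T_C/ΔT = 295.09/30.28 = 9.746.
Q̇_max = COP_Carnot × Ẇ = 9.746 × 3.420 kW = 33.33 kW.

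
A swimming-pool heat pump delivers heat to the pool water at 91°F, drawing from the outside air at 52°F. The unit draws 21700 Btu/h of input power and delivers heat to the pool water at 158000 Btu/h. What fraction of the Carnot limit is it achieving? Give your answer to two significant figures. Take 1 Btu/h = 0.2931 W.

COP_actual = Q̇_H/Ẇ = 158000/21700 = 7.281.
In absolute terms T_C = 284.26 K and T_H = 305.93 K, so ΔT = 21.67 K.
COP_Carnot = T_H/ΔT = 305.93/21.67 = 14.12.
η_II = COP_actual/COP_Carnot = 7.281/14.12 = 0.5157.

0.52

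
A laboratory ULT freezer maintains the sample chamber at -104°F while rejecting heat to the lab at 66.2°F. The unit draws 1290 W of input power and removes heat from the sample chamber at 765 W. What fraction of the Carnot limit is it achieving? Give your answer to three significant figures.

0.284

COP_actual = Q̇_C/Ẇ = 765.0/1290 = 0.5930.
In absolute terms T_C = 197.59 K and T_H = 292.15 K, so ΔT = 94.56 K.
COP_Carnot = T_C/ΔT = 197.59/94.56 = 2.090.
η_II = COP_actual/COP_Carnot = 0.5930/2.090 = 0.2838.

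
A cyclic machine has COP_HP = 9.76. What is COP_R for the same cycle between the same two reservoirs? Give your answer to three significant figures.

8.76

Since Q_H = Q_C + W for any cycle, COP_R = Q_C/W = Q_H/W − 1.
COP_R = 9.76 − 1 = 8.76.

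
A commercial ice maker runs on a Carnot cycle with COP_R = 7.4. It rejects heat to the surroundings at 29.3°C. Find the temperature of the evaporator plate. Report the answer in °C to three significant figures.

For a Carnot refrigerator COP_R = T_C/(T_H − T_C), so T_C = COP·T_H/(1 + COP).
With T_H = 302.45 K, T_C = 7.4 × 302.45/8.400 = 266.44 K.
Converting, 266.44 K = -6.71°C.

-6.71 °C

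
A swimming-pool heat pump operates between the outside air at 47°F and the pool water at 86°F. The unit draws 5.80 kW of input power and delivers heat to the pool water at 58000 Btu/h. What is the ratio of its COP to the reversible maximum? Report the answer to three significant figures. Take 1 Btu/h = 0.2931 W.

Converting, Q̇_H = 58000 Btu/h = 17.00 kW, so COP_actual = Q̇_H/Ẇ = 17.00/5.800 = 2.931.
In absolute terms T_C = 281.48 K and T_H = 303.15 K, so ΔT = 21.67 K.
COP_Carnot = T_H/ΔT = 303.15/21.67 = 13.99.
η_II = COP_actual/COP_Carnot = 2.931/13.99 = 0.2095.

0.209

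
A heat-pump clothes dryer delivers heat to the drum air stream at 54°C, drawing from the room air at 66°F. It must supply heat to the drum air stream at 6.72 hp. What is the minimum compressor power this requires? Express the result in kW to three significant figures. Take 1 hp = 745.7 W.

0.538 kW

In absolute terms T_C = 292.04 K and T_H = 327.15 K, so ΔT = 35.11 K.
COP_Carnot = T_H/ΔT = 327.15/35.11 = 9.318.
Ẇ_min = Q̇/COP_Carnot = 6.720/9.318 = 0.7212 hp = 0.5378 kW.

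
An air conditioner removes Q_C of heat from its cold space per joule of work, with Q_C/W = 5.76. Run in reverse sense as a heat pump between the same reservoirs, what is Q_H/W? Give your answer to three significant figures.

The first law on one cycle gives Q_H = Q_C + W, so Q_H/W = Q_C/W + 1.
COP_HP = COP_R + 1 = 5.76 + 1 = 6.76.

6.76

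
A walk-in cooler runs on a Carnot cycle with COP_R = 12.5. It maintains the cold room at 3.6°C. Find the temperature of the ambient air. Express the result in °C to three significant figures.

25.7 °C

COP_R = T_C/(T_H − T_C) gives T_H − T_C = T_C/COP.
With T_C = 276.75 K, T_H = 276.75 × (1 + 1/12.5) = 298.89 K.
Converting, 298.89 K = 25.74°C.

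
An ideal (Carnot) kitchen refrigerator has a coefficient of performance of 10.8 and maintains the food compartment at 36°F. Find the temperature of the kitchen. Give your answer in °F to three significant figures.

81.9 °F

COP_R = T_C/(T_H − T_C) gives T_H − T_C = T_C/COP.
With T_C = 275.37 K, T_H = 275.37 × (1 + 1/10.8) = 300.87 K.
Converting, 300.87 K = 81.90°F.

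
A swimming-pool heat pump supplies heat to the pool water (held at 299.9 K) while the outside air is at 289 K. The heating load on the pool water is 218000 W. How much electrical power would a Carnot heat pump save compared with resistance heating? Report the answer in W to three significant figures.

210000 W

The reservoir spacing is ΔT = 299.9 − 289 = 10.90 K.
COP_Carnot = T_H/ΔT = 299.90/10.90 = 27.51.
Resistance heating needs Ẇ_res = Q̇_H = 218000 W; the reversible heat pump needs only Ẇ_hp = Q̇_H/COP = 7923 W.
Saving = 218000 − 7923 = 210100 W.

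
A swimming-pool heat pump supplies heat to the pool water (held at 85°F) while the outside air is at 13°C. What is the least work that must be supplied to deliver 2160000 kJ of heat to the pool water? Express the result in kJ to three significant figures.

117000 kJ

In absolute terms T_C = 286.15 K and T_H = 302.59 K, so ΔT = 16.44 K.
The reversible limit is COP_HP = T_H/ΔT = 18.40, so W_min = Q_H/COP = Q_H·ΔT/T_H.
W_min = 2160000 × 16.44/302.59 = 117400 kJ.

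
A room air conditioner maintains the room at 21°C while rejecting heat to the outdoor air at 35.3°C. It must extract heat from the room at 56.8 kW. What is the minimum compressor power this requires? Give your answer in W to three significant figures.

2760 W

In absolute terms T_C = 294.15 K and T_H = 308.45 K, so ΔT = 14.30 K.
COP_Carnot = T_C/ΔT = 294.15/14.30 = 20.57.
Ẇ_min = Q̇/COP_Carnot = 56.80/20.57 = 2.761 kW = 2761 W.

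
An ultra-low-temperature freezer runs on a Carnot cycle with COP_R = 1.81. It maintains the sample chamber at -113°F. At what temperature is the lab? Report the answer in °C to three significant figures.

25.9 °C

COP_R = T_C/(T_H − T_C) gives T_H − T_C = T_C/COP.
With T_C = 192.59 K, T_H = 192.59 × (1 + 1/1.81) = 299.00 K.
Converting, 299.00 K = 25.85°C.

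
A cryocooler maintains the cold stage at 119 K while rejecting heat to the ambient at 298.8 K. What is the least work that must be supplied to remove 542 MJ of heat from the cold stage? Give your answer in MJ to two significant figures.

820 MJ

The reservoir spacing is ΔT = 298.8 − 119 = 179.8 K.
The reversible limit is COP_R = T_C/ΔT = 0.6618, so W_min = Q_C/COP = Q_C·ΔT/T_C.
W_min = 542.0 × 179.8/119.00 = 818.9 MJ.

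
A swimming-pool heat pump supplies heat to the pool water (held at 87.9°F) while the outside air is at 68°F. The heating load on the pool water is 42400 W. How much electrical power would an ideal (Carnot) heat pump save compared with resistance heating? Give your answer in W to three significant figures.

In absolute terms T_C = 293.15 K and T_H = 304.21 K, so ΔT = 11.06 K.
COP_Carnot = T_H/ΔT = 304.21/11.06 = 27.52.
Resistance heating needs Ẇ_res = Q̇_H = 42400 W; the reversible heat pump needs only Ẇ_hp = Q̇_H/COP = 1541 W.
Saving = 42400 − 1541 = 40860 W.

40900 W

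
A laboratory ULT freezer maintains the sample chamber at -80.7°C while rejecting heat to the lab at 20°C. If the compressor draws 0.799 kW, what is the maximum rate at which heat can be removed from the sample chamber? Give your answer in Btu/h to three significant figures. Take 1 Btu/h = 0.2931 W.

In absolute terms T_C = 192.45 K and T_H = 293.15 K, so ΔT = 100.7 K.
COP_Carnot = T_C/ΔT = 192.45/100.7 = 1.911.
Q̇_max = COP_Carnot × Ẇ = 1.911 × 0.7990 kW = 1.527 kW = 5210 Btu/h.

5210 Btu/h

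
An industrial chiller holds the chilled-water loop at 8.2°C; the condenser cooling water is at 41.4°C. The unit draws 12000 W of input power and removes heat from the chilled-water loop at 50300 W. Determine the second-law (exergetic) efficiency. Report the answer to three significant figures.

COP_actual = Q̇_C/Ẇ = 50300/12000 = 4.192.
In absolute terms T_C = 281.35 K and T_H = 314.55 K, so ΔT = 33.20 K.
COP_Carnot = T_C/ΔT = 281.35/33.20 = 8.474.
η_II = COP_actual/COP_Carnot = 4.192/8.474 = 0.4946.

0.495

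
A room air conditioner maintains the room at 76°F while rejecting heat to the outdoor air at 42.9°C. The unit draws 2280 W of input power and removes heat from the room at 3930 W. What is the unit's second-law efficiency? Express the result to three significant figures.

0.107

COP_actual = Q̇_C/Ẇ = 3930/2280 = 1.724.
In absolute terms T_C = 297.59 K and T_H = 316.05 K, so ΔT = 18.46 K.
COP_Carnot = T_C/ΔT = 297.59/18.46 = 16.12.
η_II = COP_actual/COP_Carnot = 1.724/16.12 = 0.1069.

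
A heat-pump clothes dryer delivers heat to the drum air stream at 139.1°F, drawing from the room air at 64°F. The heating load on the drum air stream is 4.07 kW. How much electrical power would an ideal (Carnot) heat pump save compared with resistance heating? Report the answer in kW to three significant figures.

In absolute terms T_C = 290.93 K and T_H = 332.65 K, so ΔT = 41.72 K.
COP_Carnot = T_H/ΔT = 332.65/41.72 = 7.973.
Resistance heating needs Ẇ_res = Q̇_H = 4.070 kW; the reversible heat pump needs only Ẇ_hp = Q̇_H/COP = 0.5105 kW.
Saving = 4.070 − 0.5105 = 3.560 kW.

3.56 kW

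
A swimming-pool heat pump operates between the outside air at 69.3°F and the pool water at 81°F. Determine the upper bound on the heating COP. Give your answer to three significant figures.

46.2

In absolute terms T_C = 293.87 K and T_H = 300.37 K, so ΔT = 6.500 K.
For a reversible cycle, COP_Carnot = T_H/ΔT = 300.37/6.500 = 46.21.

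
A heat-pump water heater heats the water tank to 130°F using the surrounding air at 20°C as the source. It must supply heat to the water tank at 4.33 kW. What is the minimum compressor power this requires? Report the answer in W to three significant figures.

In absolute terms T_C = 293.15 K and T_H = 327.59 K, so ΔT = 34.44 K.
COP_Carnot = T_H/ΔT = 327.59/34.44 = 9.511.
Ẇ_min = Q̇/COP_Carnot = 4.330/9.511 = 0.4553 kW = 455.3 W.

455 W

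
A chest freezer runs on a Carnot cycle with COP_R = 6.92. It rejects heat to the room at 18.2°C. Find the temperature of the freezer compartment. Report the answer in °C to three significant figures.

-18.6 °C

For a Carnot refrigerator COP_R = T_C/(T_H − T_C), so T_C = COP·T_H/(1 + COP).
With T_H = 291.35 K, T_C = 6.92 × 291.35/7.920 = 254.56 K.
Converting, 254.56 K = -18.59°C.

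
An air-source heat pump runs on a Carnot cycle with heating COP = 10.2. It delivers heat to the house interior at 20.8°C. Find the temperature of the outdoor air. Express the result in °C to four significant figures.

-8.019 °C

COP_HP = T_H/(T_H − T_C) gives T_H − T_C = T_H/COP.
With T_H = 293.95 K, T_C = 293.95 × (1 − 1/10.2) = 265.13 K.
Converting, 265.13 K = -8.02°C.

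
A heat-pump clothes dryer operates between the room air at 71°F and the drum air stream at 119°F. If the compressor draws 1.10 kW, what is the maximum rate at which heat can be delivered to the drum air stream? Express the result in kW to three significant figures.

13.3 kW

In absolute terms T_C = 294.82 K and T_H = 321.48 K, so ΔT = 26.67 K.
COP_Carnot = T_H/ΔT = 321.48/26.67 = 12.06.
Q̇_max = COP_Carnot × Ẇ = 12.06 × 1.100 kW = 13.26 kW.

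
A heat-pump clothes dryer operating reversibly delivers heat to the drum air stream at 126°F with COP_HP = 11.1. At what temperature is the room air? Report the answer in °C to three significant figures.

22.9 °C

COP_HP = T_H/(T_H − T_C) gives T_H − T_C = T_H/COP.
With T_H = 325.37 K, T_C = 325.37 × (1 − 1/11.1) = 296.06 K.
Converting, 296.06 K = 22.91°C.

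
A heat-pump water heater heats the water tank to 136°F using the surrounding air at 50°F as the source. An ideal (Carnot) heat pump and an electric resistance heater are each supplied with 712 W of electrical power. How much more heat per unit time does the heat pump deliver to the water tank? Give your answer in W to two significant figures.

In absolute terms T_C = 283.15 K and T_H = 330.93 K, so ΔT = 47.78 K.
COP_Carnot = T_H/ΔT = 330.93/47.78 = 6.926.
The heat pump delivers Q̇_H = COP × Ẇ = 4932 W; the resistance heater delivers Ẇ = 712.0 W.
Extra = (COP − 1)·Ẇ = 4220 W.

4200 W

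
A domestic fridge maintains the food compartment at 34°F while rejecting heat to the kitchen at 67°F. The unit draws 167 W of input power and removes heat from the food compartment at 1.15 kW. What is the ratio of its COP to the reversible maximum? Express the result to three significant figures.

0.460

Converting, Q̇_C = 1.150 kW = 1150 W, so COP_actual = Q̇_C/Ẇ = 1150/167.0 = 6.886.
In absolute terms T_C = 274.26 K and T_H = 292.59 K, so ΔT = 18.33 K.
COP_Carnot = T_C/ΔT = 274.26/18.33 = 14.96.
η_II = COP_actual/COP_Carnot = 6.886/14.96 = 0.4603.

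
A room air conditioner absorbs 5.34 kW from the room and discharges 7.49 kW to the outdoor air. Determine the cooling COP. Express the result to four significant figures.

The first law gives Q̇_H = Q̇_C + Ẇ, so the three rates are Q̇_C = 5.340, Q̇_H = 7.490, Ẇ = 2.150 kW.
COP_R = Q̇_C/Ẇ = 5.340/2.150 = 2.484.

2.484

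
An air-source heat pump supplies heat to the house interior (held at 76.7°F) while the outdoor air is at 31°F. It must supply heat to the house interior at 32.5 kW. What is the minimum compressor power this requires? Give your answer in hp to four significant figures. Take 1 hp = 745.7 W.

In absolute terms T_C = 272.59 K and T_H = 297.98 K, so ΔT = 25.39 K.
COP_Carnot = T_H/ΔT = 297.98/25.39 = 11.74.
Ẇ_min = Q̇/COP_Carnot = 32.50/11.74 = 2.769 kW = 3.713 hp.

3.713 hp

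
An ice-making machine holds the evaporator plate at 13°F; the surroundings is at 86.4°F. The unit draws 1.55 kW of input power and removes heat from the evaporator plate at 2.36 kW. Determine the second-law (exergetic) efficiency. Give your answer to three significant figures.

COP_actual = Q̇_C/Ẇ = 2.360/1.550 = 1.523.
In absolute terms T_C = 262.59 K and T_H = 303.37 K, so ΔT = 40.78 K.
COP_Carnot = T_C/ΔT = 262.59/40.78 = 6.440.
η_II = COP_actual/COP_Carnot = 1.523/6.440 = 0.2364.

0.236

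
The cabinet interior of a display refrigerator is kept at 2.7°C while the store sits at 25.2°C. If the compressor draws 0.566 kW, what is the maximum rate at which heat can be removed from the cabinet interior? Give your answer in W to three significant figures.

6940 W

In absolute terms T_C = 275.85 K and T_H = 298.35 K, so ΔT = 22.50 K.
COP_Carnot = T_C/ΔT = 275.85/22.50 = 12.26.
Q̇_max = COP_Carnot × Ẇ = 12.26 × 0.5660 kW = 6.939 kW = 6939 W.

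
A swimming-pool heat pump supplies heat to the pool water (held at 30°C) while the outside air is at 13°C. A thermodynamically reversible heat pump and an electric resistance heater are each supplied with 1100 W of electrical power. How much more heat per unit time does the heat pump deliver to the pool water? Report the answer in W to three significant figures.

In absolute terms T_C = 286.15 K and T_H = 303.15 K, so ΔT = 17.00 K.
COP_Carnot = T_H/ΔT = 303.15/17.00 = 17.83.
The heat pump delivers Q̇_H = COP × Ẇ = 19620 W; the resistance heater delivers Ẇ = 1100 W.
Extra = (COP − 1)·Ẇ = 18520 W.

18500 W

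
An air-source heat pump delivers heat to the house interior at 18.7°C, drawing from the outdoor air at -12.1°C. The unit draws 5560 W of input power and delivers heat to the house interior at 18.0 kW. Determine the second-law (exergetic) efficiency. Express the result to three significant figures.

Converting, Q̇_H = 18.00 kW = 18000 W, so COP_actual = Q̇_H/Ẇ = 18000/5560 = 3.237.
In absolute terms T_C = 261.05 K and T_H = 291.85 K, so ΔT = 30.80 K.
COP_Carnot = T_H/ΔT = 291.85/30.80 = 9.476.
η_II = COP_actual/COP_Carnot = 3.237/9.476 = 0.3417.

0.342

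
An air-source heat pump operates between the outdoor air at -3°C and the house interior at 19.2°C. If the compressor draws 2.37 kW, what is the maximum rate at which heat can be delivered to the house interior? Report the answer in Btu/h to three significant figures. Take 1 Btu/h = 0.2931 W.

In absolute terms T_C = 270.15 K and T_H = 292.35 K, so ΔT = 22.20 K.
COP_Carnot = T_H/ΔT = 292.35/22.20 = 13.17.
Q̇_max = COP_Carnot × Ẇ = 13.17 × 2.370 kW = 31.21 kW = 106500 Btu/h.

106000 Btu/h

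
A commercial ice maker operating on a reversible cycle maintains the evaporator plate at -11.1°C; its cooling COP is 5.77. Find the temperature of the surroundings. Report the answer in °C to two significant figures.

34 °C

COP_R = T_C/(T_H − T_C) gives T_H − T_C = T_C/COP.
With T_C = 262.05 K, T_H = 262.05 × (1 + 1/5.77) = 307.47 K.
Converting, 307.47 K = 34.32°C.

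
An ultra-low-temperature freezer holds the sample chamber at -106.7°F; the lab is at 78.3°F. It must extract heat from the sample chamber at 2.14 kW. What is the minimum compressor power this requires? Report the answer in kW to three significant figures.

In absolute terms T_C = 196.09 K and T_H = 298.87 K, so ΔT = 102.8 K.
COP_Carnot = T_C/ΔT = 196.09/102.8 = 1.908.
Ẇ_min = Q̇/COP_Carnot = 2.140/1.908 = 1.122 kW.

1.12 kW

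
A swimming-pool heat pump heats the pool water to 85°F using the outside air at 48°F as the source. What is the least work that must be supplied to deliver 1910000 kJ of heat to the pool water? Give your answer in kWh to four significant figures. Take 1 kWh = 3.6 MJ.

In absolute terms T_C = 282.04 K and T_H = 302.59 K, so ΔT = 20.56 K.
The reversible limit is COP_HP = T_H/ΔT = 14.72, so W_min = Q_H/COP = Q_H·ΔT/T_H.
W_min = 1910000 × 20.56/302.59 = 129700 kJ = 36.04 kWh.

36.04 kWh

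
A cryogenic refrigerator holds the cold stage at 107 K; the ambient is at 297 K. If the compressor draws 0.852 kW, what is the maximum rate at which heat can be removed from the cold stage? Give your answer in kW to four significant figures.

The reservoir spacing is ΔT = 297 − 107 = 190.0 K.
COP_Carnot = T_C/ΔT = 107.00/190.0 = 0.5632.
Q̇_max = COP_Carnot × Ẇ = 0.5632 × 0.8520 kW = 0.4798 kW.

0.4798 kW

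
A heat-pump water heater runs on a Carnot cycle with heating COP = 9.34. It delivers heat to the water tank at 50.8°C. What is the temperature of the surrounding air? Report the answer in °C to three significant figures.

16.1 °C

COP_HP = T_H/(T_H − T_C) gives T_H − T_C = T_H/COP.
With T_H = 323.95 K, T_C = 323.95 × (1 − 1/9.34) = 289.27 K.
Converting, 289.27 K = 16.12°C.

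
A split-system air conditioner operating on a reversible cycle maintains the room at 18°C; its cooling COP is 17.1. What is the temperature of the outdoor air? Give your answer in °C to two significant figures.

COP_R = T_C/(T_H − T_C) gives T_H − T_C = T_C/COP.
With T_C = 291.15 K, T_H = 291.15 × (1 + 1/17.1) = 308.18 K.
Converting, 308.18 K = 35.03°C.

35 °C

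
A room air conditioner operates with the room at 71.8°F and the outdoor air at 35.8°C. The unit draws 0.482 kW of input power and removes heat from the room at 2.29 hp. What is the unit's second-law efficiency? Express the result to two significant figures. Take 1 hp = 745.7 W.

Converting, Q̇_C = 2.290 hp = 1.708 kW, so COP_actual = Q̇_C/Ẇ = 1.708/0.4820 = 3.543.
In absolute terms T_C = 295.26 K and T_H = 308.95 K, so ΔT = 13.69 K.
COP_Carnot = T_C/ΔT = 295.26/13.69 = 21.57.
η_II = COP_actual/COP_Carnot = 3.543/21.57 = 0.1643.

0.16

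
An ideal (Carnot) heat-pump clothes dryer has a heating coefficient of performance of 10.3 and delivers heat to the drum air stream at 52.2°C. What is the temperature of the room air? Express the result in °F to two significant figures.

COP_HP = T_H/(T_H − T_C) gives T_H − T_C = T_H/COP.
With T_H = 325.35 K, T_C = 325.35 × (1 − 1/10.3) = 293.76 K.
Converting, 293.76 K = 69.10°F.

69 °F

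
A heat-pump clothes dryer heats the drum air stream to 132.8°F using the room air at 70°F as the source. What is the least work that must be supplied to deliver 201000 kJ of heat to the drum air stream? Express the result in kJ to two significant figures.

21000 kJ

In absolute terms T_C = 294.26 K and T_H = 329.15 K, so ΔT = 34.89 K.
The reversible limit is COP_HP = T_H/ΔT = 9.434, so W_min = Q_H/COP = Q_H·ΔT/T_H.
W_min = 201000 × 34.89/329.15 = 21310 kJ.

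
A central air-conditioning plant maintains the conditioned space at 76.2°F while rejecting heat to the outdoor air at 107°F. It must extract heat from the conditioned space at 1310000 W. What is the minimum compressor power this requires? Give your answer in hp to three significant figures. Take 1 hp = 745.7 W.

In absolute terms T_C = 297.71 K and T_H = 314.82 K, so ΔT = 17.11 K.
COP_Carnot = T_C/ΔT = 297.71/17.11 = 17.40.
Ẇ_min = Q̇/COP_Carnot = 1310000/17.40 = 75290 W = 101.0 hp.

101 hp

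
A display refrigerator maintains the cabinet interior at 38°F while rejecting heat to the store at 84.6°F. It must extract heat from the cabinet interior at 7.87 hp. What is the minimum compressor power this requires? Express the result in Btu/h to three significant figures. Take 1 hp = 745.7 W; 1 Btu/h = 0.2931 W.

1870 Btu/h

In absolute terms T_C = 276.48 K and T_H = 302.37 K, so ΔT = 25.89 K.
COP_Carnot = T_C/ΔT = 276.48/25.89 = 10.68.
Ẇ_min = Q̇/COP_Carnot = 7.870/10.68 = 0.7369 hp = 1875 Btu/h.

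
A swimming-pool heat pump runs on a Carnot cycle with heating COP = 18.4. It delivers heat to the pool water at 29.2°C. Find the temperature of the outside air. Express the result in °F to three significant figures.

COP_HP = T_H/(T_H − T_C) gives T_H − T_C = T_H/COP.
With T_H = 302.35 K, T_C = 302.35 × (1 − 1/18.4) = 285.92 K.
Converting, 285.92 K = 54.98°F.

55.0 °F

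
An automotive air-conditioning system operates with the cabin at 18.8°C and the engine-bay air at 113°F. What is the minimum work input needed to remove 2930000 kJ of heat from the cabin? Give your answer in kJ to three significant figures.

In absolute terms T_C = 291.95 K and T_H = 318.15 K, so ΔT = 26.20 K.
The reversible limit is COP_R = T_C/ΔT = 11.14, so W_min = Q_C/COP = Q_C·ΔT/T_C.
W_min = 2930000 × 26.20/291.95 = 262900 kJ.

263000 kJ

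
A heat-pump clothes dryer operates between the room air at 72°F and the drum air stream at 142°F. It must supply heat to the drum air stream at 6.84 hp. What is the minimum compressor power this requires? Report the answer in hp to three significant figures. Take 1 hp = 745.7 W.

0.796 hp

In absolute terms T_C = 295.37 K and T_H = 334.26 K, so ΔT = 38.89 K.
COP_Carnot = T_H/ΔT = 334.26/38.89 = 8.595.
Ẇ_min = Q̇/COP_Carnot = 6.840/8.595 = 0.7958 hp.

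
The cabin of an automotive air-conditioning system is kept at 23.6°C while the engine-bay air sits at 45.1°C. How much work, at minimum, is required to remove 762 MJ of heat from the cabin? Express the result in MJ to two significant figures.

55 MJ

In absolute terms T_C = 296.75 K and T_H = 318.25 K, so ΔT = 21.50 K.
The reversible limit is COP_R = T_C/ΔT = 13.80, so W_min = Q_C/COP = Q_C·ΔT/T_C.
W_min = 762.0 × 21.50/296.75 = 55.21 MJ.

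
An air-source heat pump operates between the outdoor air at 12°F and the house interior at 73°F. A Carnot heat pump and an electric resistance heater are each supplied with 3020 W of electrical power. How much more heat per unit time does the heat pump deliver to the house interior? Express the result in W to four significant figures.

23350 W

In absolute terms T_C = 262.04 K and T_H = 295.93 K, so ΔT = 33.89 K.
COP_Carnot = T_H/ΔT = 295.93/33.89 = 8.732.
The heat pump delivers Q̇_H = COP × Ẇ = 26370 W; the resistance heater delivers Ẇ = 3020 W.
Extra = (COP − 1)·Ẇ = 23350 W.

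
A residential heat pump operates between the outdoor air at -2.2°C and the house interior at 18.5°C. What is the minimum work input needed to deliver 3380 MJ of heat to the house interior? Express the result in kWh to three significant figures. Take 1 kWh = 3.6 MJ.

66.6 kWh

In absolute terms T_C = 270.95 K and T_H = 291.65 K, so ΔT = 20.70 K.
The reversible limit is COP_HP = T_H/ΔT = 14.09, so W_min = Q_H/COP = Q_H·ΔT/T_H.
W_min = 3380 × 20.70/291.65 = 239.9 MJ = 66.64 kWh.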